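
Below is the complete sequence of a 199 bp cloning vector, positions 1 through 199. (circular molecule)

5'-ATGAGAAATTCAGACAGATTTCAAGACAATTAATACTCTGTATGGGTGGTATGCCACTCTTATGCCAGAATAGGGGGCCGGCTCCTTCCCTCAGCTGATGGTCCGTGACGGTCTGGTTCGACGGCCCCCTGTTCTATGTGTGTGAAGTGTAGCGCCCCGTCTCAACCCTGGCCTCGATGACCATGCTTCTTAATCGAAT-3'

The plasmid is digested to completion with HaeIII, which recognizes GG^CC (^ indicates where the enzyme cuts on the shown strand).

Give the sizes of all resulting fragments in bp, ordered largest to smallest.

105, 47, 47 bp

HaeIII sites (GGCC) start at positions 76, 123, 170.
HaeIII cuts after base 2 of each site, so after positions 77, 124, 171.
Circular molecule, 3 cuts → 3 fragments:
  78–124 → 47 bp
  125–171 → 47 bp
  172–199 then 1–77 → 28 + 77 = 105 bp
Sorted largest to smallest: 105, 47, 47 bp.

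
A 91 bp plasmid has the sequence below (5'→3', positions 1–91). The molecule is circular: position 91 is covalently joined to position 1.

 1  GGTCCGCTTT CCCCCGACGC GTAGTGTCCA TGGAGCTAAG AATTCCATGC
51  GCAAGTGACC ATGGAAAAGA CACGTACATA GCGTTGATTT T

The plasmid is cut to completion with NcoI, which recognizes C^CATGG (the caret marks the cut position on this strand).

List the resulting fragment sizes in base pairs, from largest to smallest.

NcoI sites (CCATGG) start at positions 28, 59.
NcoI cuts after the first base of each site, so after positions 28, 59.
Circular molecule, 2 cuts → 2 fragments:
  29–59 → 31 bp
  60–91 then 1–28 → 32 + 28 = 60 bp
Sorted largest to smallest: 60, 31 bp.

60, 31 bp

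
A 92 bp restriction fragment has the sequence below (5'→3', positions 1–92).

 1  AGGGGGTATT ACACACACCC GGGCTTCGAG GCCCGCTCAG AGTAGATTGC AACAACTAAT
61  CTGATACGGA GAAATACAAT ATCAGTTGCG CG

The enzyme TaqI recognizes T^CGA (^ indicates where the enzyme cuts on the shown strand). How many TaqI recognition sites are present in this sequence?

1

TCGA occurs starting at position 26.
TaqI cuts at 1 site.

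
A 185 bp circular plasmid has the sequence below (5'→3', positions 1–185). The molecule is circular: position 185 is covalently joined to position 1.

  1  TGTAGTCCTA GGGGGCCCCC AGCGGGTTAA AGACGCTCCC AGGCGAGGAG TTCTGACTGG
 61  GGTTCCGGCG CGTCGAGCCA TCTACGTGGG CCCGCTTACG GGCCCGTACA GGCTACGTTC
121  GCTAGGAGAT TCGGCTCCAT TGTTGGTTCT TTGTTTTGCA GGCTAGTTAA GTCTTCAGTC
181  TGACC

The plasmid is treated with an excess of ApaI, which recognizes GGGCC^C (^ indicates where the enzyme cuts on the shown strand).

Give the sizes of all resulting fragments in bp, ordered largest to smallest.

ApaI sites (GGGCCC) start at positions 13, 88, 100.
ApaI cuts after base 5 of each site (before the last base), so after positions 17, 92, 104.
Circular molecule, 3 cuts → 3 fragments:
  18–92 → 75 bp
  93–104 → 12 bp
  105–185 then 1–17 → 81 + 17 = 98 bp
Sorted largest to smallest: 98, 75, 12 bp.

98, 75, 12 bp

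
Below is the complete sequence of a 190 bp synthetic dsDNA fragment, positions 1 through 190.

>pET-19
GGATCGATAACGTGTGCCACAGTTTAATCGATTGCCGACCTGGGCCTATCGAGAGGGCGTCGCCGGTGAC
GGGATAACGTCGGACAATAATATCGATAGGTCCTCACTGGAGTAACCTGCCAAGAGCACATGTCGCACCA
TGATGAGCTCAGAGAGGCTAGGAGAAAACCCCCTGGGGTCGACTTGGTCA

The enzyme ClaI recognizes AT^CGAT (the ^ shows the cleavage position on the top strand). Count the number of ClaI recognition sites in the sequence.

3

ATCGAT occurs starting at positions 3, 27, 92.
ClaI cuts at 3 sites.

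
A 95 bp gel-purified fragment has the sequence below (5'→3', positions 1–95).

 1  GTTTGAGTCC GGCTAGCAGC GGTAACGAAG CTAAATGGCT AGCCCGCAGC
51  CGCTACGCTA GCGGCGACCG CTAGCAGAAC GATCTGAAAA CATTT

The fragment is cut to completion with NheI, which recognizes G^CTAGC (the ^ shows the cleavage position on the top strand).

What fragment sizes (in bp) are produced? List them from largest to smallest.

26, 25, 19, 13, 12 bp

NheI sites (GCTAGC) start at positions 12, 38, 57, 70.
NheI cuts after the first base of each site, so after positions 12, 38, 57, 70.
Linear molecule, 4 cuts → 5 fragments:
  1–12 → 12 bp
  13–38 → 26 bp
  39–57 → 19 bp
  58–70 → 13 bp
  71–95 → 25 bp
Sorted largest to smallest: 26, 25, 19, 13, 12 bp.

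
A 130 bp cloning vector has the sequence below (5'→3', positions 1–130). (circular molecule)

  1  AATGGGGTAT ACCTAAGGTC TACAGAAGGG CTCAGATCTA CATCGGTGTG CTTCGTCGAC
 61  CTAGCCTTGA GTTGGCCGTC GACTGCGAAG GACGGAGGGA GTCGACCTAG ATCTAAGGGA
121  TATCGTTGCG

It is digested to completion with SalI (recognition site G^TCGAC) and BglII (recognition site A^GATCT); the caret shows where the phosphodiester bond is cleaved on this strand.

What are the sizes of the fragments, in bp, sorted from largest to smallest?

SalI sites (GTCGAC) start at positions 55, 78, 101.
SalI cuts after the first base of each site, so after positions 55, 78, 101.
BglII sites (AGATCT) start at positions 34, 109.
BglII cuts after the first base of each site, so after positions 34, 109.
Combined cut positions: 34, 55, 78, 101, 109.
Circular molecule, 5 cuts → 5 fragments:
  35–55 → 21 bp
  56–78 → 23 bp
  79–101 → 23 bp
  102–109 → 8 bp
  110–130 then 1–34 → 21 + 34 = 55 bp
Sorted largest to smallest: 55, 23, 23, 21, 8 bp.

55, 23, 23, 21, 8 bp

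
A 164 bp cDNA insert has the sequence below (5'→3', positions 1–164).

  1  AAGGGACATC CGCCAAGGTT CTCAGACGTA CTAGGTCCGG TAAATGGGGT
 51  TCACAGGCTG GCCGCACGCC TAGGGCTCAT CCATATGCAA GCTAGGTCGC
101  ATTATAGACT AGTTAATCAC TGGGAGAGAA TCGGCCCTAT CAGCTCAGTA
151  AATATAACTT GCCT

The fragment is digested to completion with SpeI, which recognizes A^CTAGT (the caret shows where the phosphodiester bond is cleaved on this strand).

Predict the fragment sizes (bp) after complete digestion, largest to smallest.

The SpeI site (ACTAGT) starts at position 108.
SpeI cuts after the first base of each site, so after position 108.
Linear molecule, 1 cut → 2 fragments:
  1–108 → 108 bp
  109–164 → 56 bp
Sorted largest to smallest: 108, 56 bp.

108, 56 bp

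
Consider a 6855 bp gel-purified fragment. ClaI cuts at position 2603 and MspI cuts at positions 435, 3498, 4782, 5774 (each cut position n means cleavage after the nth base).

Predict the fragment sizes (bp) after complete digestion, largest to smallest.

Combined cut positions (sorted): 435, 2603, 3498, 4782, 5774.
Linear molecule, 5 cuts → 6 fragments:
  435 − 0 = 435 bp
  2603 − 435 = 2168 bp
  3498 − 2603 = 895 bp
  4782 − 3498 = 1284 bp
  5774 − 4782 = 992 bp
  6855 − 5774 = 1081 bp
Sorted largest to smallest: 2168, 1284, 1081, 992, 895, 435 bp.

2168, 1284, 1081, 992, 895, 435 bp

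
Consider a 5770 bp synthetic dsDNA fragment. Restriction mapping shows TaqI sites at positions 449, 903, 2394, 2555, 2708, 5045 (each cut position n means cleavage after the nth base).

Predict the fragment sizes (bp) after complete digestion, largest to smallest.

Linear molecule, 6 cuts → 7 fragments:
  449 − 0 = 449 bp
  903 − 449 = 454 bp
  2394 − 903 = 1491 bp
  2555 − 2394 = 161 bp
  2708 − 2555 = 153 bp
  5045 − 2708 = 2337 bp
  5770 − 5045 = 725 bp
Sorted largest to smallest: 2337, 1491, 725, 454, 449, 161, 153 bp.

2337, 1491, 725, 454, 449, 161, 153 bp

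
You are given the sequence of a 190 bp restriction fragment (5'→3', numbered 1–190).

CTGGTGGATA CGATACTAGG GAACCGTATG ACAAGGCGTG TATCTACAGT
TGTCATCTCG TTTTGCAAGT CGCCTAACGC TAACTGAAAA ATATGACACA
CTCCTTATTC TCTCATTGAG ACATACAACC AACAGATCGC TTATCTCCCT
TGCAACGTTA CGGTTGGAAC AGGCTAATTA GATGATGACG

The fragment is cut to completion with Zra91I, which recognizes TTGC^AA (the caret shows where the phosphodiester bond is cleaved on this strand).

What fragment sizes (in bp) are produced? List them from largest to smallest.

Zra91I sites (TTGCAA) start at positions 63, 150.
Zra91I cuts after base 4 of each site, so after positions 66, 153.
Linear molecule, 2 cuts → 3 fragments:
  1–66 → 66 bp
  67–153 → 87 bp
  154–190 → 37 bp
Sorted largest to smallest: 87, 66, 37 bp.

87, 66, 37 bp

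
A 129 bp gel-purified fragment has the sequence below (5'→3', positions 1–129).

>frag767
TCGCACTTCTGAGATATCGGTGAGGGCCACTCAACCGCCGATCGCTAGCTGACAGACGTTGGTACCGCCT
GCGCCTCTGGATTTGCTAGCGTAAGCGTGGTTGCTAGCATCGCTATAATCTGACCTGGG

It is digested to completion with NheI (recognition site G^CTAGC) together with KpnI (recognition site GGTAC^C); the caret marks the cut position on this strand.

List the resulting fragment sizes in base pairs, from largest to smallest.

NheI sites (GCTAGC) start at positions 44, 85, 103.
NheI cuts after the first base of each site, so after positions 44, 85, 103.
The KpnI site (GGTACC) starts at position 61.
KpnI cuts after base 5 of each site (before the last base), so after position 65.
Combined cut positions: 44, 65, 85, 103.
Linear molecule, 4 cuts → 5 fragments:
  1–44 → 44 bp
  45–65 → 21 bp
  66–85 → 20 bp
  86–103 → 18 bp
  104–129 → 26 bp
Sorted largest to smallest: 44, 26, 21, 20, 18 bp.

44, 26, 21, 20, 18 bp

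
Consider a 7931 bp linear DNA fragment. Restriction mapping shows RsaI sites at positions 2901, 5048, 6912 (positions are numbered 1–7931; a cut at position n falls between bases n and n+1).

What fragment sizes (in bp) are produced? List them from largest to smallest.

2901, 2147, 1864, 1019 bp

Linear molecule, 3 cuts → 4 fragments:
  2901 − 0 = 2901 bp
  5048 − 2901 = 2147 bp
  6912 − 5048 = 1864 bp
  7931 − 6912 = 1019 bp
Sorted largest to smallest: 2901, 2147, 1864, 1019 bp.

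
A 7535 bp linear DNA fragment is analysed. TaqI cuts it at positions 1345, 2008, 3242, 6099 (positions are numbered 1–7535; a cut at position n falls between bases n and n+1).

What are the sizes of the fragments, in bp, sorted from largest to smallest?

Linear molecule, 4 cuts → 5 fragments:
  1345 − 0 = 1345 bp
  2008 − 1345 = 663 bp
  3242 − 2008 = 1234 bp
  6099 − 3242 = 2857 bp
  7535 − 6099 = 1436 bp
Sorted largest to smallest: 2857, 1436, 1345, 1234, 663 bp.

2857, 1436, 1345, 1234, 663 bp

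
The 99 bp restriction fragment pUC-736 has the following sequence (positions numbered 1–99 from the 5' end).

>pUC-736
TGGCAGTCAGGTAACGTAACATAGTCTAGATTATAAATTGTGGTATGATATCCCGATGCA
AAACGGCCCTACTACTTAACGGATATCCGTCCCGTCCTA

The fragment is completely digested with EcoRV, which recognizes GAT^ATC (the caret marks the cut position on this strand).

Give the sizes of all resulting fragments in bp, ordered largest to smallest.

49, 35, 15 bp

EcoRV sites (GATATC) start at positions 47, 82.
EcoRV cuts after base 3 of each site, so after positions 49, 84.
Linear molecule, 2 cuts → 3 fragments:
  1–49 → 49 bp
  50–84 → 35 bp
  85–99 → 15 bp
Sorted largest to smallest: 49, 35, 15 bp.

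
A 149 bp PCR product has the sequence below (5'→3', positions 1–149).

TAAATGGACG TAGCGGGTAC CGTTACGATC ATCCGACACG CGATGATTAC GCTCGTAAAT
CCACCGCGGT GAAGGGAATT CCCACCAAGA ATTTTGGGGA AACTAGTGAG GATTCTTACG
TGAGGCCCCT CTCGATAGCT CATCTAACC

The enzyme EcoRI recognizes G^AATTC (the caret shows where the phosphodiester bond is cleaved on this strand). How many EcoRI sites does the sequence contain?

GAATTC occurs starting at position 76.
EcoRI cuts at 1 site.

1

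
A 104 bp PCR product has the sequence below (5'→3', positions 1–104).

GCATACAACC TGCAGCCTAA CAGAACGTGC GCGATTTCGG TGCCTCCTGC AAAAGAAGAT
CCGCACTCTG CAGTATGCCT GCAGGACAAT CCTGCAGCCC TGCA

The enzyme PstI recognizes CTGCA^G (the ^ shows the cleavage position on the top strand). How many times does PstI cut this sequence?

CTGCAG occurs starting at positions 10, 68, 79, 92.
PstI cuts at 4 sites.

4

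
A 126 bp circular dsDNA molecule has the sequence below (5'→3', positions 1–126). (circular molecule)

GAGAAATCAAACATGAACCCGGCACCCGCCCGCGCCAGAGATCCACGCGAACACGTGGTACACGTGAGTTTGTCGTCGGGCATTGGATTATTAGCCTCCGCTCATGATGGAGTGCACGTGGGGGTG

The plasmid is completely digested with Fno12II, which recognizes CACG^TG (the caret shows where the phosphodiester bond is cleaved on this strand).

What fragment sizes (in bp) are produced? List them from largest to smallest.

63, 54, 9 bp

Fno12II sites (CACGTG) start at positions 52, 61, 115.
Fno12II cuts after base 4 of each site, so after positions 55, 64, 118.
Circular molecule, 3 cuts → 3 fragments:
  56–64 → 9 bp
  65–118 → 54 bp
  119–126 then 1–55 → 8 + 55 = 63 bp
Sorted largest to smallest: 63, 54, 9 bp.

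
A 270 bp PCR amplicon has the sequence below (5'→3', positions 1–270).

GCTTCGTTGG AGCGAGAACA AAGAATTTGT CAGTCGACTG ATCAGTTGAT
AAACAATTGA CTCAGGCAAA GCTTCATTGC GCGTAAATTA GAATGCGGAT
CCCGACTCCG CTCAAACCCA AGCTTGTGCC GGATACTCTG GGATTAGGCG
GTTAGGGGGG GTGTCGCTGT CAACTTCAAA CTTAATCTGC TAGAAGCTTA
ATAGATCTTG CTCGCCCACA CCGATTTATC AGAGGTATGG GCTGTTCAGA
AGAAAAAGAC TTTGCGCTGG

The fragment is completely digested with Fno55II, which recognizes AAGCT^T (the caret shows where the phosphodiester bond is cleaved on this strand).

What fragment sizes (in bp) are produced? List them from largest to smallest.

Fno55II sites (AAGCTT) start at positions 69, 120, 194.
Fno55II cuts after base 5 of each site (before the last base), so after positions 73, 124, 198.
Linear molecule, 3 cuts → 4 fragments:
  1–73 → 73 bp
  74–124 → 51 bp
  125–198 → 74 bp
  199–270 → 72 bp
Sorted largest to smallest: 74, 73, 72, 51 bp.

74, 73, 72, 51 bp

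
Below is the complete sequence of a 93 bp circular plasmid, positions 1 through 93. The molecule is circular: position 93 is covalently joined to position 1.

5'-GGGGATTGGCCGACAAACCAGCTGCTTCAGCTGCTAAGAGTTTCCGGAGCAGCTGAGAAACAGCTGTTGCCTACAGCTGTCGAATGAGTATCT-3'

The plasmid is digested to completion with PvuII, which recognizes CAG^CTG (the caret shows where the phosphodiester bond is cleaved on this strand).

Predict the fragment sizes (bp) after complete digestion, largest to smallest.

38, 22, 13, 11, 9 bp

PvuII sites (CAGCTG) start at positions 19, 28, 50, 61, 74.
PvuII cuts after base 3 of each site, so after positions 21, 30, 52, 63, 76.
Circular molecule, 5 cuts → 5 fragments:
  22–30 → 9 bp
  31–52 → 22 bp
  53–63 → 11 bp
  64–76 → 13 bp
  77–93 then 1–21 → 17 + 21 = 38 bp
Sorted largest to smallest: 38, 22, 13, 11, 9 bp.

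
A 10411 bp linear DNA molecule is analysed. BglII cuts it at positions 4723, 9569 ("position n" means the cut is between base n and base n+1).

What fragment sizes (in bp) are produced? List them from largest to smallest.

Linear molecule, 2 cuts → 3 fragments:
  4723 − 0 = 4723 bp
  9569 − 4723 = 4846 bp
  10411 − 9569 = 842 bp
Sorted largest to smallest: 4846, 4723, 842 bp.

4846, 4723, 842 bp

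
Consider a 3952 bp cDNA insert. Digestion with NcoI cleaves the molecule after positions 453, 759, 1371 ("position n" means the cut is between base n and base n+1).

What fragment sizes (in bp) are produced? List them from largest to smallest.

Linear molecule, 3 cuts → 4 fragments:
  453 − 0 = 453 bp
  759 − 453 = 306 bp
  1371 − 759 = 612 bp
  3952 − 1371 = 2581 bp
Sorted largest to smallest: 2581, 612, 453, 306 bp.

2581, 612, 453, 306 bp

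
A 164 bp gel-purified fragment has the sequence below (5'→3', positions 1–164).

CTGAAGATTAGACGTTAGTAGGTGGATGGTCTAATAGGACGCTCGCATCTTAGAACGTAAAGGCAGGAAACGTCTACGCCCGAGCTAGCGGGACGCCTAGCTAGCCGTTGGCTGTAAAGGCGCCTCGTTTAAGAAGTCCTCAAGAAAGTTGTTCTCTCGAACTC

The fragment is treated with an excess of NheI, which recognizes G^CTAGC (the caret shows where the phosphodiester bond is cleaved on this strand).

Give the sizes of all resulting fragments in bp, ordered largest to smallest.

84, 64, 16 bp

NheI sites (GCTAGC) start at positions 84, 100.
NheI cuts after the first base of each site, so after positions 84, 100.
Linear molecule, 2 cuts → 3 fragments:
  1–84 → 84 bp
  85–100 → 16 bp
  101–164 → 64 bp
Sorted largest to smallest: 84, 64, 16 bp.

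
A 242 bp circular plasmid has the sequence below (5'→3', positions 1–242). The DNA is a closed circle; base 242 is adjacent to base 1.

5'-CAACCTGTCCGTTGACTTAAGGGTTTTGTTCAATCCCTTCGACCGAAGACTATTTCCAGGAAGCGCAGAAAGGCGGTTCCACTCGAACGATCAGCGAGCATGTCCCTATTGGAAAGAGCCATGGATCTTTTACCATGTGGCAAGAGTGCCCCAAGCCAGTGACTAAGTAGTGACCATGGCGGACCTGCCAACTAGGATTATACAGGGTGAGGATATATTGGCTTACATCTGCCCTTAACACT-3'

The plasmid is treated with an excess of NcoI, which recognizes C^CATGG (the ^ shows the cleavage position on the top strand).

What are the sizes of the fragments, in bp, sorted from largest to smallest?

187, 55 bp

NcoI sites (CCATGG) start at positions 119, 174.
NcoI cuts after the first base of each site, so after positions 119, 174.
Circular molecule, 2 cuts → 2 fragments:
  120–174 → 55 bp
  175–242 then 1–119 → 68 + 119 = 187 bp
Sorted largest to smallest: 187, 55 bp.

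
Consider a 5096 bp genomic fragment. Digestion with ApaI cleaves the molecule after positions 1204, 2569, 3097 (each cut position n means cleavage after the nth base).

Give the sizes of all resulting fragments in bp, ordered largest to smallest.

1999, 1365, 1204, 528 bp

Linear molecule, 3 cuts → 4 fragments:
  1204 − 0 = 1204 bp
  2569 − 1204 = 1365 bp
  3097 − 2569 = 528 bp
  5096 − 3097 = 1999 bp
Sorted largest to smallest: 1999, 1365, 1204, 528 bp.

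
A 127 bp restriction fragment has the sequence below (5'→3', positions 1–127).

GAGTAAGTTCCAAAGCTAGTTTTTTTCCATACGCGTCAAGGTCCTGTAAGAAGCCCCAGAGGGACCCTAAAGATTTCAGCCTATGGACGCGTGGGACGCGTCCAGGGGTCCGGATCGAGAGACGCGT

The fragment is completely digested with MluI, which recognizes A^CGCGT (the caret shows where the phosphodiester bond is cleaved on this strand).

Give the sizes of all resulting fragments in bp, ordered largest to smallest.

MluI sites (ACGCGT) start at positions 31, 87, 96, 122.
MluI cuts after the first base of each site, so after positions 31, 87, 96, 122.
Linear molecule, 4 cuts → 5 fragments:
  1–31 → 31 bp
  32–87 → 56 bp
  88–96 → 9 bp
  97–122 → 26 bp
  123–127 → 5 bp
Sorted largest to smallest: 56, 31, 26, 9, 5 bp.

56, 31, 26, 9, 5 bp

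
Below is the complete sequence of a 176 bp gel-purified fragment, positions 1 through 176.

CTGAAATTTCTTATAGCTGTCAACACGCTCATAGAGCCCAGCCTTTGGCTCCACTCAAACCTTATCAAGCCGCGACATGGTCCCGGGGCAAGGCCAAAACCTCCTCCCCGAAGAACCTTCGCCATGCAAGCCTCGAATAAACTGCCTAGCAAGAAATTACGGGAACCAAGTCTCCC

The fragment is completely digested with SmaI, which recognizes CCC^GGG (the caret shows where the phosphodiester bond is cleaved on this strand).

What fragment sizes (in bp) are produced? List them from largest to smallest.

The SmaI site (CCCGGG) starts at position 82.
SmaI cuts after base 3 of each site, so after position 84.
Linear molecule, 1 cut → 2 fragments:
  1–84 → 84 bp
  85–176 → 92 bp
Sorted largest to smallest: 92, 84 bp.

92, 84 bp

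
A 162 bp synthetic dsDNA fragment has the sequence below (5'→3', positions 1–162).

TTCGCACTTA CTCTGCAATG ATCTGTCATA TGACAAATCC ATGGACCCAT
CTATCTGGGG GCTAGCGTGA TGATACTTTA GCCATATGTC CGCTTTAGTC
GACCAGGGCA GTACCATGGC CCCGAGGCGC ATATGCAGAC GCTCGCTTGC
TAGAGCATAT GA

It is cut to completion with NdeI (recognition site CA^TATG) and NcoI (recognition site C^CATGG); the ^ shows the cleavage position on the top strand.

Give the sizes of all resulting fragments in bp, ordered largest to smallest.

45, 30, 28, 26, 17, 11, 5 bp

NdeI sites (CATATG) start at positions 27, 83, 130, 156.
NdeI cuts after base 2 of each site, so after positions 28, 84, 131, 157.
NcoI sites (CCATGG) start at positions 39, 114.
NcoI cuts after the first base of each site, so after positions 39, 114.
Combined cut positions: 28, 39, 84, 114, 131, 157.
Linear molecule, 6 cuts → 7 fragments:
  1–28 → 28 bp
  29–39 → 11 bp
  40–84 → 45 bp
  85–114 → 30 bp
  115–131 → 17 bp
  132–157 → 26 bp
  158–162 → 5 bp
Sorted largest to smallest: 45, 30, 28, 26, 17, 11, 5 bp.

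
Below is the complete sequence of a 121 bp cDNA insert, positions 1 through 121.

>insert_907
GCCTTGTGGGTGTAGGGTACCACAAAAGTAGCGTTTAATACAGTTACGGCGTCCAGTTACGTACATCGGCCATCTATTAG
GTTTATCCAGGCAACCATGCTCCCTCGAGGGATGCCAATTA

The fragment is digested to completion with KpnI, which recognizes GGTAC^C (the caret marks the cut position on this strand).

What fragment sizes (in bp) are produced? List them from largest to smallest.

The KpnI site (GGTACC) starts at position 16.
KpnI cuts after base 5 of each site (before the last base), so after position 20.
Linear molecule, 1 cut → 2 fragments:
  1–20 → 20 bp
  21–121 → 101 bp
Sorted largest to smallest: 101, 20 bp.

101, 20 bp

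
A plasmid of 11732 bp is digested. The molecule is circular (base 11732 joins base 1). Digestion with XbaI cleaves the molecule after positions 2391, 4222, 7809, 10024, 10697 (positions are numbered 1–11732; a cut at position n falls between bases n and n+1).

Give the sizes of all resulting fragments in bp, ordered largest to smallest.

Circular molecule, 5 cuts → 5 fragments:
  4222 − 2391 = 1831 bp
  7809 − 4222 = 3587 bp
  10024 − 7809 = 2215 bp
  10697 − 10024 = 673 bp
  wrap: 11732 − 10697 + 2391 = 3426 bp
Sorted largest to smallest: 3587, 3426, 2215, 1831, 673 bp.

3587, 3426, 2215, 1831, 673 bp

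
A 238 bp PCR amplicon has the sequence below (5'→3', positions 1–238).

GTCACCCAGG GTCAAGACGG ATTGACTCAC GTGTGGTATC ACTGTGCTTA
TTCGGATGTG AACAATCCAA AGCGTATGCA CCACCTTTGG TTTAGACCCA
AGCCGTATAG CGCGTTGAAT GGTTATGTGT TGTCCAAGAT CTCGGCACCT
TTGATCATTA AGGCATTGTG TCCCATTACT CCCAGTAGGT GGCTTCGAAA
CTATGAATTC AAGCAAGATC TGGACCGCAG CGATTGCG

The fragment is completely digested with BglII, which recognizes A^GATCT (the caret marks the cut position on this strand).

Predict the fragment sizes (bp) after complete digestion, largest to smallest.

137, 79, 22 bp

BglII sites (AGATCT) start at positions 137, 216.
BglII cuts after the first base of each site, so after positions 137, 216.
Linear molecule, 2 cuts → 3 fragments:
  1–137 → 137 bp
  138–216 → 79 bp
  217–238 → 22 bp
Sorted largest to smallest: 137, 79, 22 bp.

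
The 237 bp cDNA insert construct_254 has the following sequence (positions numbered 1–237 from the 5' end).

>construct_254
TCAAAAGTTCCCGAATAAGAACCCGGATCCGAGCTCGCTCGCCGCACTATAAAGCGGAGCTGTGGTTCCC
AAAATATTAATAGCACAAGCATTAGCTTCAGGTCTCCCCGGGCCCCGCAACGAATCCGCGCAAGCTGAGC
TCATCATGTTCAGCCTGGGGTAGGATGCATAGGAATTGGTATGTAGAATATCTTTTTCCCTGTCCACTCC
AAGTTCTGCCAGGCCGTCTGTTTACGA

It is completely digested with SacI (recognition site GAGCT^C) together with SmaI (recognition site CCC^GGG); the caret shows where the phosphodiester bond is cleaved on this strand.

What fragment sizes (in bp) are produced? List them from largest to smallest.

SacI sites (GAGCTC) start at positions 31, 137.
SacI cuts after base 5 of each site (before the last base), so after positions 35, 141.
The SmaI site (CCCGGG) starts at position 107.
SmaI cuts after base 3 of each site, so after position 109.
Combined cut positions: 35, 109, 141.
Linear molecule, 3 cuts → 4 fragments:
  1–35 → 35 bp
  36–109 → 74 bp
  110–141 → 32 bp
  142–237 → 96 bp
Sorted largest to smallest: 96, 74, 35, 32 bp.

96, 74, 35, 32 bp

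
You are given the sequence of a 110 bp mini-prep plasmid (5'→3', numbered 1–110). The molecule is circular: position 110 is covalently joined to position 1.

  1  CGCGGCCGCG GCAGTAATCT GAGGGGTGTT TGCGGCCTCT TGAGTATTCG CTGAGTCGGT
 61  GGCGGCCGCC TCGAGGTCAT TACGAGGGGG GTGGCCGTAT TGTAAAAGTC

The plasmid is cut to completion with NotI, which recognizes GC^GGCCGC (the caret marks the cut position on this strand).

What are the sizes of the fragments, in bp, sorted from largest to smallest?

60, 50 bp

NotI sites (GCGGCCGC) start at positions 2, 62.
NotI cuts after base 2 of each site, so after positions 3, 63.
Circular molecule, 2 cuts → 2 fragments:
  4–63 → 60 bp
  64–110 then 1–3 → 47 + 3 = 50 bp
Sorted largest to smallest: 60, 50 bp.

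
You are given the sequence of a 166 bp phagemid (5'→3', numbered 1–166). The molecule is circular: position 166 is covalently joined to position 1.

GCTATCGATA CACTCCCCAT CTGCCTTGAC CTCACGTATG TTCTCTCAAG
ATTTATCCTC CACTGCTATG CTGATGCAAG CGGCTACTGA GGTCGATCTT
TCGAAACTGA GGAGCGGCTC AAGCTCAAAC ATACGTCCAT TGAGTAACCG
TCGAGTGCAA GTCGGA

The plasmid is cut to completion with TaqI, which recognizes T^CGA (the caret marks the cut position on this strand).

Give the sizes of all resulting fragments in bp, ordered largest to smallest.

TaqI sites (TCGA) start at positions 5, 93, 101, 151.
TaqI cuts after the first base of each site, so after positions 5, 93, 101, 151.
Circular molecule, 4 cuts → 4 fragments:
  6–93 → 88 bp
  94–101 → 8 bp
  102–151 → 50 bp
  152–166 then 1–5 → 15 + 5 = 20 bp
Sorted largest to smallest: 88, 50, 20, 8 bp.

88, 50, 20, 8 bp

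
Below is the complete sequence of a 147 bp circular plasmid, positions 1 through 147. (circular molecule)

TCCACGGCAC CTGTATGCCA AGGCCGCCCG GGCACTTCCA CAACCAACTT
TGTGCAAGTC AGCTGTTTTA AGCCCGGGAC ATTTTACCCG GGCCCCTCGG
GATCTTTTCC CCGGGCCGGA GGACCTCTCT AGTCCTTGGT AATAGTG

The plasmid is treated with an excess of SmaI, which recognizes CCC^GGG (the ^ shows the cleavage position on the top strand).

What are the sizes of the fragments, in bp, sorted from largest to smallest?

SmaI sites (CCCGGG) start at positions 27, 73, 87, 110.
SmaI cuts after base 3 of each site, so after positions 29, 75, 89, 112.
Circular molecule, 4 cuts → 4 fragments:
  30–75 → 46 bp
  76–89 → 14 bp
  90–112 → 23 bp
  113–147 then 1–29 → 35 + 29 = 64 bp
Sorted largest to smallest: 64, 46, 23, 14 bp.

64, 46, 23, 14 bp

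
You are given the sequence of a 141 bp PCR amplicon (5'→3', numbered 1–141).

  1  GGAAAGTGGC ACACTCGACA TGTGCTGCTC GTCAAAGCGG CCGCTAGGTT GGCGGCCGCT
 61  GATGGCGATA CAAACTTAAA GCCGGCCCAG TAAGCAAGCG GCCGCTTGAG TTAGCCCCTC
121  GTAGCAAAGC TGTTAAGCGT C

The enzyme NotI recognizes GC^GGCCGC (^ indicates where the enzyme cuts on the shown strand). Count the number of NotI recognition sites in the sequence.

GCGGCCGC occurs starting at positions 37, 52, 98.
NotI cuts at 3 sites.

3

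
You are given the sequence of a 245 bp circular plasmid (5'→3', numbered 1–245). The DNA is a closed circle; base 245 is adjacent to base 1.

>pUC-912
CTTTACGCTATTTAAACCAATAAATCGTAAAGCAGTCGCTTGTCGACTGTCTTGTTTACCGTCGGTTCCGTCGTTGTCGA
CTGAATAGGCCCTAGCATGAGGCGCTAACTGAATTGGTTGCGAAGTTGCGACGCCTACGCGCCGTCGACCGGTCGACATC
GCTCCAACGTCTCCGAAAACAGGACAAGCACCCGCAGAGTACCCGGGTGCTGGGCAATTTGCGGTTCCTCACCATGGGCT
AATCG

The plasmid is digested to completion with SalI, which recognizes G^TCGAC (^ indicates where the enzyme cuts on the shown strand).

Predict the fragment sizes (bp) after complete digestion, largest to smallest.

SalI sites (GTCGAC) start at positions 42, 76, 144, 152.
SalI cuts after the first base of each site, so after positions 42, 76, 144, 152.
Circular molecule, 4 cuts → 4 fragments:
  43–76 → 34 bp
  77–144 → 68 bp
  145–152 → 8 bp
  153–245 then 1–42 → 93 + 42 = 135 bp
Sorted largest to smallest: 135, 68, 34, 8 bp.

135, 68, 34, 8 bp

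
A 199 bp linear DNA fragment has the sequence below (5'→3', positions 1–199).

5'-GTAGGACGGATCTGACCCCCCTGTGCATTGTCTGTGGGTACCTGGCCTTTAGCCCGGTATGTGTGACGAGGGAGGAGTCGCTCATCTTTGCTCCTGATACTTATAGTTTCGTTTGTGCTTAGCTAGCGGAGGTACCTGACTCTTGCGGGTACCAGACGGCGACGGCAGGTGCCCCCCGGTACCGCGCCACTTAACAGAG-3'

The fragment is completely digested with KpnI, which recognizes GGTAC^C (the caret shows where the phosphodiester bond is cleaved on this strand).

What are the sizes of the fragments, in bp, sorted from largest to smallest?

94, 41, 30, 17, 17 bp

KpnI sites (GGTACC) start at positions 37, 131, 148, 178.
KpnI cuts after base 5 of each site (before the last base), so after positions 41, 135, 152, 182.
Linear molecule, 4 cuts → 5 fragments:
  1–41 → 41 bp
  42–135 → 94 bp
  136–152 → 17 bp
  153–182 → 30 bp
  183–199 → 17 bp
Sorted largest to smallest: 94, 41, 30, 17, 17 bp.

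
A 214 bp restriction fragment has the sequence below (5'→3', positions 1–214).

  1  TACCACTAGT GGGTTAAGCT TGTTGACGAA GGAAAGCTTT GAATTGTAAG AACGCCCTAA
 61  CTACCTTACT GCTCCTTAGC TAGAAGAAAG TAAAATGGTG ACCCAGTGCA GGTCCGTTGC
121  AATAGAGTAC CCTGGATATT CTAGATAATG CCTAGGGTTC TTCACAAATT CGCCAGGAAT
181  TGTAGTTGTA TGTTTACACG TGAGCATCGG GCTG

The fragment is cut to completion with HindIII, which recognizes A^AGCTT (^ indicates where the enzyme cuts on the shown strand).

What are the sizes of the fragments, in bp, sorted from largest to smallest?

HindIII sites (AAGCTT) start at positions 16, 34.
HindIII cuts after the first base of each site, so after positions 16, 34.
Linear molecule, 2 cuts → 3 fragments:
  1–16 → 16 bp
  17–34 → 18 bp
  35–214 → 180 bp
Sorted largest to smallest: 180, 18, 16 bp.

180, 18, 16 bp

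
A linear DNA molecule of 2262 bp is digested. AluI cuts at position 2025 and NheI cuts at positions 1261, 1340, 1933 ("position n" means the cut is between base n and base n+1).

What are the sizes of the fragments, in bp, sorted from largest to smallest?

1261, 593, 237, 92, 79 bp

Combined cut positions (sorted): 1261, 1340, 1933, 2025.
Linear molecule, 4 cuts → 5 fragments:
  1261 − 0 = 1261 bp
  1340 − 1261 = 79 bp
  1933 − 1340 = 593 bp
  2025 − 1933 = 92 bp
  2262 − 2025 = 237 bp
Sorted largest to smallest: 1261, 593, 237, 92, 79 bp.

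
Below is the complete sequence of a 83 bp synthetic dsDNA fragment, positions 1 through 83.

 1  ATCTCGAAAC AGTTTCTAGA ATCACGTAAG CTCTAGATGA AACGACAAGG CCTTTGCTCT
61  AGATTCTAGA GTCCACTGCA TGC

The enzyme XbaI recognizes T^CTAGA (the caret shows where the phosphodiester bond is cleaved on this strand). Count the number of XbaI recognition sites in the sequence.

TCTAGA occurs starting at positions 15, 32, 58, 65.
XbaI cuts at 4 sites.

4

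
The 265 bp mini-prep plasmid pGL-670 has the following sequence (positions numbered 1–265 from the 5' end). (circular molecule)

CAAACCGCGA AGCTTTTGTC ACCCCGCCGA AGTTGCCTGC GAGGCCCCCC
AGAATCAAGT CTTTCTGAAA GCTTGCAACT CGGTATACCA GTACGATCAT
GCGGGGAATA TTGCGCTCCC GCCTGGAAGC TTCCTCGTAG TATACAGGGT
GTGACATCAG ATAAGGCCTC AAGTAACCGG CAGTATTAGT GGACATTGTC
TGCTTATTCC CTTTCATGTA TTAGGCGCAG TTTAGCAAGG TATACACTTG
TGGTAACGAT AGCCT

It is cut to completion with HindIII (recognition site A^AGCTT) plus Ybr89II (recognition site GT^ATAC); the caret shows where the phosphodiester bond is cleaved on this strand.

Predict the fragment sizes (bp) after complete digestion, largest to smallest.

100, 59, 43, 34, 15, 14 bp

HindIII sites (AAGCTT) start at positions 10, 69, 127.
HindIII cuts after the first base of each site, so after positions 10, 69, 127.
Ybr89II sites (GTATAC) start at positions 83, 140, 240.
Ybr89II cuts after base 2 of each site, so after positions 84, 141, 241.
Combined cut positions: 10, 69, 84, 127, 141, 241.
Circular molecule, 6 cuts → 6 fragments:
  11–69 → 59 bp
  70–84 → 15 bp
  85–127 → 43 bp
  128–141 → 14 bp
  142–241 → 100 bp
  242–265 then 1–10 → 24 + 10 = 34 bp
Sorted largest to smallest: 100, 59, 43, 34, 15, 14 bp.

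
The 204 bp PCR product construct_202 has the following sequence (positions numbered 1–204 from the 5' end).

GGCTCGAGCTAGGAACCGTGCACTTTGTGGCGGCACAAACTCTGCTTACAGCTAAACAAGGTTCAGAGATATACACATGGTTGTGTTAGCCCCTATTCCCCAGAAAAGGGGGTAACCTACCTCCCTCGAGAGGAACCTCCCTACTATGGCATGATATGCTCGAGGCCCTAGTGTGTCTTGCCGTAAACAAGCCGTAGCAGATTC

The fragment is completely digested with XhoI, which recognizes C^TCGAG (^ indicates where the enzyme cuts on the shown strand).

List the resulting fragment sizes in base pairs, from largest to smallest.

XhoI sites (CTCGAG) start at positions 3, 125, 159.
XhoI cuts after the first base of each site, so after positions 3, 125, 159.
Linear molecule, 3 cuts → 4 fragments:
  1–3 → 3 bp
  4–125 → 122 bp
  126–159 → 34 bp
  160–204 → 45 bp
Sorted largest to smallest: 122, 45, 34, 3 bp.

122, 45, 34, 3 bp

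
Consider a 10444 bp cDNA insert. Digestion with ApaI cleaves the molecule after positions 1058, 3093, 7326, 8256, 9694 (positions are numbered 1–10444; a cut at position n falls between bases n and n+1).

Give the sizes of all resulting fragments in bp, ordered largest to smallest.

Linear molecule, 5 cuts → 6 fragments:
  1058 − 0 = 1058 bp
  3093 − 1058 = 2035 bp
  7326 − 3093 = 4233 bp
  8256 − 7326 = 930 bp
  9694 − 8256 = 1438 bp
  10444 − 9694 = 750 bp
Sorted largest to smallest: 4233, 2035, 1438, 1058, 930, 750 bp.

4233, 2035, 1438, 1058, 930, 750 bp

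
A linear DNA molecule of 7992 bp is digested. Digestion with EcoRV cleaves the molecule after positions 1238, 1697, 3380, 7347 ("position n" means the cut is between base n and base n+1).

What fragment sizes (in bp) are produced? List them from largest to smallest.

3967, 1683, 1238, 645, 459 bp

Linear molecule, 4 cuts → 5 fragments:
  1238 − 0 = 1238 bp
  1697 − 1238 = 459 bp
  3380 − 1697 = 1683 bp
  7347 − 3380 = 3967 bp
  7992 − 7347 = 645 bp
Sorted largest to smallest: 3967, 1683, 1238, 645, 459 bp.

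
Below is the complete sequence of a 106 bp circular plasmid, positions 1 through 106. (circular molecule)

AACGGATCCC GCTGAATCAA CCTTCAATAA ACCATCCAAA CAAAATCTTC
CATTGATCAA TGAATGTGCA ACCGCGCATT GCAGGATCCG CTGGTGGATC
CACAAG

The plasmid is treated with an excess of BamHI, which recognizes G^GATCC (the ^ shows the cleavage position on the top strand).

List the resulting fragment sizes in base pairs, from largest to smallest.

BamHI sites (GGATCC) start at positions 4, 84, 96.
BamHI cuts after the first base of each site, so after positions 4, 84, 96.
Circular molecule, 3 cuts → 3 fragments:
  5–84 → 80 bp
  85–96 → 12 bp
  97–106 then 1–4 → 10 + 4 = 14 bp
Sorted largest to smallest: 80, 14, 12 bp.

80, 14, 12 bp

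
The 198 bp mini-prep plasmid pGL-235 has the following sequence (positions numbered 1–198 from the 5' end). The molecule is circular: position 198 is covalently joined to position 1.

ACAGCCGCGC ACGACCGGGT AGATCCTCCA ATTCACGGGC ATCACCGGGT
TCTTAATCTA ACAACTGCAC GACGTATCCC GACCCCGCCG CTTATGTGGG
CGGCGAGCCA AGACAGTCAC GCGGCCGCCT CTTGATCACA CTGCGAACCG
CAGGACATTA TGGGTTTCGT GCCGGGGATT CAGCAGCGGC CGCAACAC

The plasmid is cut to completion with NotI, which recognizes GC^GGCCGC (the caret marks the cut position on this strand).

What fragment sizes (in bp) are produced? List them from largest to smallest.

133, 65 bp

NotI sites (GCGGCCGC) start at positions 121, 186.
NotI cuts after base 2 of each site, so after positions 122, 187.
Circular molecule, 2 cuts → 2 fragments:
  123–187 → 65 bp
  188–198 then 1–122 → 11 + 122 = 133 bp
Sorted largest to smallest: 133, 65 bp.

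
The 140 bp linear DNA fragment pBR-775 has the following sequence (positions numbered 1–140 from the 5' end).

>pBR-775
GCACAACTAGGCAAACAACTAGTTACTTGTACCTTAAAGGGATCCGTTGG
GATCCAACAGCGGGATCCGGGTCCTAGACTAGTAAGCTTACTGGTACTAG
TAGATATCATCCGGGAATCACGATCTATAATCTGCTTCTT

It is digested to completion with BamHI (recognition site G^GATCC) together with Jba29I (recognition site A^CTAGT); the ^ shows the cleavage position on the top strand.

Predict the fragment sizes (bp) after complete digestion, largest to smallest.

44, 22, 18, 18, 15, 13, 10 bp

BamHI sites (GGATCC) start at positions 40, 50, 63.
BamHI cuts after the first base of each site, so after positions 40, 50, 63.
Jba29I sites (ACTAGT) start at positions 18, 78, 96.
Jba29I cuts after the first base of each site, so after positions 18, 78, 96.
Combined cut positions: 18, 40, 50, 63, 78, 96.
Linear molecule, 6 cuts → 7 fragments:
  1–18 → 18 bp
  19–40 → 22 bp
  41–50 → 10 bp
  51–63 → 13 bp
  64–78 → 15 bp
  79–96 → 18 bp
  97–140 → 44 bp
Sorted largest to smallest: 44, 22, 18, 18, 15, 13, 10 bp.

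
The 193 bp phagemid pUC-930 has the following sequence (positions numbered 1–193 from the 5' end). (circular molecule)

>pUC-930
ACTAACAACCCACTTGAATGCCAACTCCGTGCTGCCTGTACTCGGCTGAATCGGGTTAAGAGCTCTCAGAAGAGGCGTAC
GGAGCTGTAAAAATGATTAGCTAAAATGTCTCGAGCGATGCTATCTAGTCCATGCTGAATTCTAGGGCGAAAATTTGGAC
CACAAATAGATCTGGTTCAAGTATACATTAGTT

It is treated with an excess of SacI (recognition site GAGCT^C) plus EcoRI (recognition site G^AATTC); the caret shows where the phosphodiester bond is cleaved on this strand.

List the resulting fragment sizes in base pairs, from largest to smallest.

120, 73 bp

The SacI site (GAGCTC) starts at position 60.
SacI cuts after base 5 of each site (before the last base), so after position 64.
The EcoRI site (GAATTC) starts at position 137.
EcoRI cuts after the first base of each site, so after position 137.
Combined cut positions: 64, 137.
Circular molecule, 2 cuts → 2 fragments:
  65–137 → 73 bp
  138–193 then 1–64 → 56 + 64 = 120 bp
Sorted largest to smallest: 120, 73 bp.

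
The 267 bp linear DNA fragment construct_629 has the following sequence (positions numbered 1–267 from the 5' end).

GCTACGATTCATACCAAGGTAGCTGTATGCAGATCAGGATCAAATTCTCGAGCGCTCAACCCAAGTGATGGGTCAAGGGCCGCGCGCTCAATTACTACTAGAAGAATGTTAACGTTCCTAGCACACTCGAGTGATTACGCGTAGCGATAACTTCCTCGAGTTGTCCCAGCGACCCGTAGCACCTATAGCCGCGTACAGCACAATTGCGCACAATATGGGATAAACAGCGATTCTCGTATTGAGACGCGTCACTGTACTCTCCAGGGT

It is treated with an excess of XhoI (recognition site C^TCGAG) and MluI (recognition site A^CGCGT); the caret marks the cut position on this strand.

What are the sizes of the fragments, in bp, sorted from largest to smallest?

XhoI sites (CTCGAG) start at positions 47, 126, 155.
XhoI cuts after the first base of each site, so after positions 47, 126, 155.
MluI sites (ACGCGT) start at positions 137, 244.
MluI cuts after the first base of each site, so after positions 137, 244.
Combined cut positions: 47, 126, 137, 155, 244.
Linear molecule, 5 cuts → 6 fragments:
  1–47 → 47 bp
  48–126 → 79 bp
  127–137 → 11 bp
  138–155 → 18 bp
  156–244 → 89 bp
  245–267 → 23 bp
Sorted largest to smallest: 89, 79, 47, 23, 18, 11 bp.

89, 79, 47, 23, 18, 11 bp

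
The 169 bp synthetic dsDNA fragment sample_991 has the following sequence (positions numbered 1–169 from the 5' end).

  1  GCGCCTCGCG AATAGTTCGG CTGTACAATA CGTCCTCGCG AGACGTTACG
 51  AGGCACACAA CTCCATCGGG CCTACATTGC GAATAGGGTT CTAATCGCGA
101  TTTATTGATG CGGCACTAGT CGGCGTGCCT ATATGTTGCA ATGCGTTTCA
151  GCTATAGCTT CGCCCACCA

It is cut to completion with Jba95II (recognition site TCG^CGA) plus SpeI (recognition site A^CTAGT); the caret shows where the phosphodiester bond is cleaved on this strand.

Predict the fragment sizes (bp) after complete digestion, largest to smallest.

59, 54, 30, 18, 8 bp

Jba95II sites (TCGCGA) start at positions 6, 36, 95.
Jba95II cuts after base 3 of each site, so after positions 8, 38, 97.
The SpeI site (ACTAGT) starts at position 115.
SpeI cuts after the first base of each site, so after position 115.
Combined cut positions: 8, 38, 97, 115.
Linear molecule, 4 cuts → 5 fragments:
  1–8 → 8 bp
  9–38 → 30 bp
  39–97 → 59 bp
  98–115 → 18 bp
  116–169 → 54 bp
Sorted largest to smallest: 59, 54, 30, 18, 8 bp.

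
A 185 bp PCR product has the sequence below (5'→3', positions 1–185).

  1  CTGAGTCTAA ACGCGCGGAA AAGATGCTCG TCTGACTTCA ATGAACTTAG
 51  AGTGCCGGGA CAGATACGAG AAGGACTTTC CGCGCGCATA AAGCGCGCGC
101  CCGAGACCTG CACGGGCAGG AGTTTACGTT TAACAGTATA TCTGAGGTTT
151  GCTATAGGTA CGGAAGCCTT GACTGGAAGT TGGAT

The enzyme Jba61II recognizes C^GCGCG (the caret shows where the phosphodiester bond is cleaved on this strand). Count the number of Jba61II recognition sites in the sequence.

3

CGCGCG occurs starting at positions 12, 81, 94.
Jba61II cuts at 3 sites.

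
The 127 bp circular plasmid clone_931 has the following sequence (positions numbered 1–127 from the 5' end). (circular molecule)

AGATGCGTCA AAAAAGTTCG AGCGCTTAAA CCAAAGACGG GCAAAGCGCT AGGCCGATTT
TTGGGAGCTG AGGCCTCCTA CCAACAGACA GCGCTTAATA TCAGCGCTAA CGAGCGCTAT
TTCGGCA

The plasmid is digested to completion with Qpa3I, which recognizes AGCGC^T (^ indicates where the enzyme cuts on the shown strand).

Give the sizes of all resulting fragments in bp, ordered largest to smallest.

45, 35, 24, 13, 10 bp

Qpa3I sites (AGCGCT) start at positions 21, 45, 90, 103, 113.
Qpa3I cuts after base 5 of each site (before the last base), so after positions 25, 49, 94, 107, 117.
Circular molecule, 5 cuts → 5 fragments:
  26–49 → 24 bp
  50–94 → 45 bp
  95–107 → 13 bp
  108–117 → 10 bp
  118–127 then 1–25 → 10 + 25 = 35 bp
Sorted largest to smallest: 45, 35, 24, 13, 10 bp.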